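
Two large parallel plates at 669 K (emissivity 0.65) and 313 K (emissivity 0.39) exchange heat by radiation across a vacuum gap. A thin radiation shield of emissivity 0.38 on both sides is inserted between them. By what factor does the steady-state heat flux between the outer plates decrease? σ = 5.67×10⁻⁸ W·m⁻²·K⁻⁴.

Without shield: q₀ = σΔ(T⁴)/(1/ε₁+1/ε₂−1) with denominator 3.103.
With shield the two gaps are in series; the resistances add: (1/ε₁+1/ε_s−1)+(1/ε_s+1/ε₂−1) = 3.170+4.196 = 7.366.
Heat-flux ratio q₀/q = 7.366/3.103.

factor ≈ 2.37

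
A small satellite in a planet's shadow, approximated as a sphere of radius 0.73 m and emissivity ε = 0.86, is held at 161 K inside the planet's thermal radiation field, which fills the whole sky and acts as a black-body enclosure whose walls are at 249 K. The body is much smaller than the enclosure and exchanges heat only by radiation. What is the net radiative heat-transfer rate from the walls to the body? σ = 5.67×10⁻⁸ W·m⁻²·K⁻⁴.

For a small grey body in a large enclosure: P_net = εσA(T_body⁴ − T_wall⁴).
A = 4πr² = 6.697 m²; T_body⁴ − T_wall⁴ = 6.719×10⁸ − 3.844×10⁹ = -3.172×10⁹ K⁴.
|P_net| = 0.86·5.67×10⁻⁸·6.697·3.172×10⁹.

P_net ≈ 1040 W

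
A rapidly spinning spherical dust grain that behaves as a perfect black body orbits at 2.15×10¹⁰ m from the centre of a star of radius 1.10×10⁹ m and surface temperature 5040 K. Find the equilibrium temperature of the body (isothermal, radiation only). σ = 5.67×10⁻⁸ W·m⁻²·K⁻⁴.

T ≈ 806 K

The star's surface emits σT_*⁴; at distance d the flux is S = σT_*⁴(R_*/d)².
S = 5.67×10⁻⁸·(5040)⁴·(1.10×10⁹/2.15×10¹⁰)² = 95770 W/m².
For an isothermal sphere T⁴ = (1−a)S/(4σ) = 4.223×10¹¹ K⁴.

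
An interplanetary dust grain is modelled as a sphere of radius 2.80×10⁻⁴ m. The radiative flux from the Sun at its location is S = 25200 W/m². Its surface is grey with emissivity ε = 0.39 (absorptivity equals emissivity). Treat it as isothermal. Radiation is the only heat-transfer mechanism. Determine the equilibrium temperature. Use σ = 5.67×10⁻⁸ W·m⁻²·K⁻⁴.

T ≈ 577 K

At equilibrium, absorbed power = emitted power.
Absorbing cross-section = πr² = 2.463×10⁻⁷ m²; emitting surface = 4πr² = 9.852×10⁻⁷ m² (ratio 4).
εS·A_cross = εσ·A_surf·T⁴  ⇒  T⁴ = S/(4σ)   (ε cancels).
T⁴ = 25200/(4·5.67×10⁻⁸) = 1.111×10¹¹ K⁴.
T = (1.111×10¹¹)^(1/4).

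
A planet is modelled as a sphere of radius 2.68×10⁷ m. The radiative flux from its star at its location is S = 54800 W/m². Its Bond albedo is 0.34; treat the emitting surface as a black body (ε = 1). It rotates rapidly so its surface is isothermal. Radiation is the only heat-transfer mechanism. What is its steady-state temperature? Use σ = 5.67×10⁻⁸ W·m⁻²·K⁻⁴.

At equilibrium, absorbed power = emitted power.
Absorbing cross-section = πr² = 2.256×10¹⁵ m²; emitting surface = 4πr² = 9.026×10¹⁵ m² (ratio 4).
(1−a)S·A_cross = εσ·A_surf·T⁴  ⇒  T⁴ = (1−a)S/(4σ).
T⁴ = 0.660·54800/(4·5.67×10⁻⁸) = 1.595×10¹¹ K⁴.
T = (1.595×10¹¹)^(1/4).

T ≈ 632 K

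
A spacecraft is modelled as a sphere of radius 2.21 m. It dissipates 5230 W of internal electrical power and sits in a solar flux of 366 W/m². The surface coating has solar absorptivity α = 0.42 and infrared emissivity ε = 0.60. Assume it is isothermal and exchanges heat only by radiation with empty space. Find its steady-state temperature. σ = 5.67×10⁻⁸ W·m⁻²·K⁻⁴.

T ≈ 246 K

At steady state, absorbed solar power + internal power = radiated power.
Absorbed: α·S·A_cross = 0.42·366·15.34 = 2359 W (cross-section πr²).
Total input = 2359 + 5230 = 7589 W.
Radiated: εσ·A_surf·T⁴ with A_surf = 4πr² = 61.38 m².
T⁴ = 7589/(0.60·5.67×10⁻⁸·61.38) = 3.634×10⁹ K⁴.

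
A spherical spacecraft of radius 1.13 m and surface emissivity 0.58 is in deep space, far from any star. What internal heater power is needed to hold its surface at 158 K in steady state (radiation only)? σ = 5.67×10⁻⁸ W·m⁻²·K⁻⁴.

P = εσ·4πr²·T⁴.
4πr² = 16.05 m²; T⁴ = 6.232×10⁸ K⁴.
P = 0.58·5.67×10⁻⁸·16.05·6.232×10⁸.

P ≈ 329 W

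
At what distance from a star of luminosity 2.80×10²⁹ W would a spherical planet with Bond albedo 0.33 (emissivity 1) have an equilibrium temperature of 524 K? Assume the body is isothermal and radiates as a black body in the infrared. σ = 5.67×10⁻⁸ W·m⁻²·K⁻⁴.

d ≈ 9.34×10¹¹ m

For an isothermal black-emitting sphere, (1−a)S·πr² = σ·4πr²·T⁴ ⇒ S = 4σT⁴/(1−a).
S = 4·5.67×10⁻⁸·(524)⁴/0.670 = 25520 W/m².
Flux falls as S = L/(4πd²), so d = √(L/(4πS)) = √(2.80×10²⁹/(4π·25520)).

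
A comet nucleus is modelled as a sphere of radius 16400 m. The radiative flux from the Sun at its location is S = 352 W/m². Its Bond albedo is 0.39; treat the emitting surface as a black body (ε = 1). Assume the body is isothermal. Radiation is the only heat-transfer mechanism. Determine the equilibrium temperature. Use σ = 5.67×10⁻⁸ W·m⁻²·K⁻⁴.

T ≈ 175 K

At equilibrium, absorbed power = emitted power.
Absorbing cross-section = πr² = 8.450×10⁸ m²; emitting surface = 4πr² = 3.380×10⁹ m² (ratio 4).
(1−a)S·A_cross = εσ·A_surf·T⁴  ⇒  T⁴ = (1−a)S/(4σ).
T⁴ = 0.610·352/(4·5.67×10⁻⁸) = 9.467×10⁸ K⁴.
T = (9.467×10⁸)^(1/4).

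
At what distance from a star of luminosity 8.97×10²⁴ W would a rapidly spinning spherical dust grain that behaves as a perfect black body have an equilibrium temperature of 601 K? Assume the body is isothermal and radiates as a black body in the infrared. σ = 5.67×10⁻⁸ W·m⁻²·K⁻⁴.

d ≈ 4.91×10⁹ m

For an isothermal black-emitting sphere, (1−a)S·πr² = σ·4πr²·T⁴ ⇒ S = 4σT⁴/(1−a).
S = 4·5.67×10⁻⁸·(601)⁴/1.00 = 29590 W/m².
Flux falls as S = L/(4πd²), so d = √(L/(4πS)) = √(8.97×10²⁴/(4π·29590)).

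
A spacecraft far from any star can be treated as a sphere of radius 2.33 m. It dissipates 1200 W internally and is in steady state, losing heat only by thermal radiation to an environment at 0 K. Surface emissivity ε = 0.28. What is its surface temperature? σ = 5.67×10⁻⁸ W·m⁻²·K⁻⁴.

Steady state: internal power = radiated power, P = εσA T⁴.
Radiating area A = 4πr² = 68.22 m².
T⁴ = P/(εσA) = 1200/(0.28·5.67×10⁻⁸·68.22) = 1.108×10⁹ K⁴.
T = (1.108×10⁹)^(1/4).

T ≈ 182 K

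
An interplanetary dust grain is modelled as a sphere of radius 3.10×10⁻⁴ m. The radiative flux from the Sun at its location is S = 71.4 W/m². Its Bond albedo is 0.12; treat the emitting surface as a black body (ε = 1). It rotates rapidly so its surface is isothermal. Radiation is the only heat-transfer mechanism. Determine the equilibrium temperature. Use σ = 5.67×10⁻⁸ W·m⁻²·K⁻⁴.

T ≈ 129 K

At equilibrium, absorbed power = emitted power.
Absorbing cross-section = πr² = 3.019×10⁻⁷ m²; emitting surface = 4πr² = 1.208×10⁻⁶ m² (ratio 4).
(1−a)S·A_cross = εσ·A_surf·T⁴  ⇒  T⁴ = (1−a)S/(4σ).
T⁴ = 0.880·71.4/(4·5.67×10⁻⁸) = 2.770×10⁸ K⁴.
T = (2.770×10⁸)^(1/4).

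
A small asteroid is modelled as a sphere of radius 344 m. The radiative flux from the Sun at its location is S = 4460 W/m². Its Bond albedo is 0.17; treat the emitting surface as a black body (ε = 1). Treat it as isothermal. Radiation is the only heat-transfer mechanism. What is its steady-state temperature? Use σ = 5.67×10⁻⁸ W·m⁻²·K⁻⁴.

At equilibrium, absorbed power = emitted power.
Absorbing cross-section = πr² = 3.718×10⁵ m²; emitting surface = 4πr² = 1.487×10⁶ m² (ratio 4).
(1−a)S·A_cross = εσ·A_surf·T⁴  ⇒  T⁴ = (1−a)S/(4σ).
T⁴ = 0.830·4460/(4·5.67×10⁻⁸) = 1.632×10¹⁰ K⁴.
T = (1.632×10¹⁰)^(1/4).

T ≈ 357 K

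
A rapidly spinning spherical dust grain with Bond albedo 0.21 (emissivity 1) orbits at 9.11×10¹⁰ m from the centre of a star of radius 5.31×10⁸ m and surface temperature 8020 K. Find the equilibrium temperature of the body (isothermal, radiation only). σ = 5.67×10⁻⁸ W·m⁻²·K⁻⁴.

T ≈ 408 K

The star's surface emits σT_*⁴; at distance d the flux is S = σT_*⁴(R_*/d)².
S = 5.67×10⁻⁸·(8020)⁴·(5.31×10⁸/9.11×10¹⁰)² = 7970 W/m².
For an isothermal sphere T⁴ = (1−a)S/(4σ) = 2.776×10¹⁰ K⁴.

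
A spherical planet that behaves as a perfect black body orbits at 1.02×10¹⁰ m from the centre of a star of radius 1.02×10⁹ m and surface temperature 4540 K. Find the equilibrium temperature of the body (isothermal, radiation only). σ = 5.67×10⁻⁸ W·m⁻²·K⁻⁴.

The star's surface emits σT_*⁴; at distance d the flux is S = σT_*⁴(R_*/d)².
S = 5.67×10⁻⁸·(4540)⁴·(1.02×10⁹/1.02×10¹⁰)² = 2.409×10⁵ W/m².
For an isothermal sphere T⁴ = (1−a)S/(4σ) = 1.062×10¹² K⁴.

T ≈ 1020 K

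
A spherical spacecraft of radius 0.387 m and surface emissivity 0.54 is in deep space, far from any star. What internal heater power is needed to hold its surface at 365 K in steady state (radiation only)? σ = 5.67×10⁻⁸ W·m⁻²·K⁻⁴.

P = εσ·4πr²·T⁴.
4πr² = 1.882 m²; T⁴ = 1.775×10¹⁰ K⁴.
P = 0.54·5.67×10⁻⁸·1.882·1.775×10¹⁰.

P ≈ 1020 W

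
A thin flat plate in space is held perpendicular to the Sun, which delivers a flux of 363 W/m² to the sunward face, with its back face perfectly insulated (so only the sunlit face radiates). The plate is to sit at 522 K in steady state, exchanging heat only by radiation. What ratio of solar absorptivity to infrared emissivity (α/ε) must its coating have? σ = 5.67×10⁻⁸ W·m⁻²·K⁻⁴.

Balance: αS·A = εσ·1A·T⁴ ⇒ α/ε = σT⁴/S.
α/ε = 5.67×10⁻⁸·(522)⁴/363 = 5.67×10⁻⁸·7.425×10¹⁰/363.

α/ε ≈ 11.6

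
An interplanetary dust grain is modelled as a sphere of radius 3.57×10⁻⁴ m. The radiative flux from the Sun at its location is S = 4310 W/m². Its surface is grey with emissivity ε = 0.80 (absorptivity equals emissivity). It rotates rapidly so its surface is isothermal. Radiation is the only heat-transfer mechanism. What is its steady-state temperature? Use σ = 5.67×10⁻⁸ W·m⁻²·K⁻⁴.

T ≈ 371 K

At equilibrium, absorbed power = emitted power.
Absorbing cross-section = πr² = 4.004×10⁻⁷ m²; emitting surface = 4πr² = 1.602×10⁻⁶ m² (ratio 4).
εS·A_cross = εσ·A_surf·T⁴  ⇒  T⁴ = S/(4σ)   (ε cancels).
T⁴ = 4310/(4·5.67×10⁻⁸) = 1.900×10¹⁰ K⁴.
T = (1.900×10¹⁰)^(1/4).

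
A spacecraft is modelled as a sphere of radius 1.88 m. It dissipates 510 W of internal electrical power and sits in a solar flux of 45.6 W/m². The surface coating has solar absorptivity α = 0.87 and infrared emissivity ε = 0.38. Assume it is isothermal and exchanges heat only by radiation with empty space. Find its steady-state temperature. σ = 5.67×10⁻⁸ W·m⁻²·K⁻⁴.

T ≈ 178 K

At steady state, absorbed solar power + internal power = radiated power.
Absorbed: α·S·A_cross = 0.87·45.6·11.10 = 440.5 W (cross-section πr²).
Total input = 440.5 + 510 = 950.5 W.
Radiated: εσ·A_surf·T⁴ with A_surf = 4πr² = 44.41 m².
T⁴ = 950.5/(0.38·5.67×10⁻⁸·44.41) = 9.933×10⁸ K⁴.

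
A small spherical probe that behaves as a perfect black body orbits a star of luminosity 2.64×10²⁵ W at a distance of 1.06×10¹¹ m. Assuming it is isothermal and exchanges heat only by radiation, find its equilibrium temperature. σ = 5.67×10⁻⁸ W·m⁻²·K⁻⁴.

T ≈ 169 K

First find the stellar flux at distance d: S = L/(4πd²) = 2.64×10²⁵/(4π·(1.06×10¹¹)²) = 187.0 W/m².
For an isothermal sphere, absorbed (1−a)S·πr² = emitted σ·4πr²·T⁴, so T⁴ = (1−a)S/(4σ).
T⁴ = 1.00·187.0/(4·5.67×10⁻⁸) = 8.244×10⁸ K⁴.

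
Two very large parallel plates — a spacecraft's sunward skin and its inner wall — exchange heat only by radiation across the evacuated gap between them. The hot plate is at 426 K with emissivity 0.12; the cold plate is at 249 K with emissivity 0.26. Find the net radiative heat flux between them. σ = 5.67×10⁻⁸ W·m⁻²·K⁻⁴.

q ≈ 148 W/m²

For two infinite grey parallel plates, q = σ(T₁⁴ − T₂⁴)/(1/ε₁ + 1/ε₂ − 1).
T₁⁴ − T₂⁴ = 3.293×10¹⁰ − 3.844×10⁹ = 2.909×10¹⁰ K⁴.
1/ε₁ + 1/ε₂ − 1 = 8.333 + 3.846 − 1 = 11.18.
q = 5.67×10⁻⁸ × 2.909×10¹⁰ / 11.18.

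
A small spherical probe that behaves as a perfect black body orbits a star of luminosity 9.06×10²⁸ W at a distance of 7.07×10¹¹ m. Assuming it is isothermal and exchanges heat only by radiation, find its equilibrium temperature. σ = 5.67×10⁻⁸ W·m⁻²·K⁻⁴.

T ≈ 502 K

First find the stellar flux at distance d: S = L/(4πd²) = 9.06×10²⁸/(4π·(7.07×10¹¹)²) = 14420 W/m².
For an isothermal sphere, absorbed (1−a)S·πr² = emitted σ·4πr²·T⁴, so T⁴ = (1−a)S/(4σ).
T⁴ = 1.00·14420/(4·5.67×10⁻⁸) = 6.360×10¹⁰ K⁴.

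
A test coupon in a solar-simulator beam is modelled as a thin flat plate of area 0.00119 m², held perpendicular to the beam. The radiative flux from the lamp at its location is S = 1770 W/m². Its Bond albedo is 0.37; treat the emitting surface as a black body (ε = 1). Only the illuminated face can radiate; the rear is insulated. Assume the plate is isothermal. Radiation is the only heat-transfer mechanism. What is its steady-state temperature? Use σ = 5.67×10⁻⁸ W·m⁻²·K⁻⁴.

T ≈ 374 K

At equilibrium, absorbed power = emitted power.
Absorbing cross-section = A = 0.001190 m²; emitting surface = A = 0.001190 m² (ratio 1).
(1−a)S·A_cross = εσ·A_surf·T⁴  ⇒  T⁴ = (1−a)S/(1σ).
T⁴ = 0.630·1770/(1·5.67×10⁻⁸) = 1.967×10¹⁰ K⁴.
T = (1.967×10¹⁰)^(1/4).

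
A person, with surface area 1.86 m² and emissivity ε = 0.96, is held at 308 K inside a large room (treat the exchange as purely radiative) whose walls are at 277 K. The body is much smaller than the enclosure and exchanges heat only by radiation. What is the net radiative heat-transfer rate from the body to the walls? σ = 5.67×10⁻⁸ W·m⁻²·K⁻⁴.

For a small grey body in a large enclosure: P_net = εσA(T_body⁴ − T_wall⁴).
A = 1.86 m²; T_body⁴ − T_wall⁴ = 8.999×10⁹ − 5.887×10⁹ = 3.112×10⁹ K⁴.
|P_net| = 0.96·5.67×10⁻⁸·1.860·3.112×10⁹.

P_net ≈ 315 W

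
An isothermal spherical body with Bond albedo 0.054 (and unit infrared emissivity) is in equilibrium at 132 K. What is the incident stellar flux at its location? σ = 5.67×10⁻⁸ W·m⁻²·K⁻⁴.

S ≈ 72.8 W/m²

(1−a)S·πr² = σ·4πr²·T⁴ ⇒ S = 4σT⁴/(1−a).
S = 4·5.67×10⁻⁸·3.036×10⁸/0.946.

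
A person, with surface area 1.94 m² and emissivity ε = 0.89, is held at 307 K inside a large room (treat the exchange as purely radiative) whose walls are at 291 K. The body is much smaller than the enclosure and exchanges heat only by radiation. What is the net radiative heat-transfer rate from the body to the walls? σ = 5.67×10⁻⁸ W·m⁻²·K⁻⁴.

For a small grey body in a large enclosure: P_net = εσA(T_body⁴ − T_wall⁴).
A = 1.94 m²; T_body⁴ − T_wall⁴ = 8.883×10⁹ − 7.171×10⁹ = 1.712×10⁹ K⁴.
|P_net| = 0.89·5.67×10⁻⁸·1.940·1.712×10⁹.

P_net ≈ 168 W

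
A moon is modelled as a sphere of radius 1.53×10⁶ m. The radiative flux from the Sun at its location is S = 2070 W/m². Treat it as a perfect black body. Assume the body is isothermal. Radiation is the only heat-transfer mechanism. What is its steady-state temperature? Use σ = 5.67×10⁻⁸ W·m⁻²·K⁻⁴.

At equilibrium, absorbed power = emitted power.
Absorbing cross-section = πr² = 7.354×10¹² m²; emitting surface = 4πr² = 2.942×10¹³ m² (ratio 4).
S·A_cross = εσ·A_surf·T⁴  ⇒  T⁴ = S/(4σ).
T⁴ = 1.00·2070/(4·5.67×10⁻⁸) = 9.127×10⁹ K⁴.
T = (9.127×10⁹)^(1/4).

T ≈ 309 K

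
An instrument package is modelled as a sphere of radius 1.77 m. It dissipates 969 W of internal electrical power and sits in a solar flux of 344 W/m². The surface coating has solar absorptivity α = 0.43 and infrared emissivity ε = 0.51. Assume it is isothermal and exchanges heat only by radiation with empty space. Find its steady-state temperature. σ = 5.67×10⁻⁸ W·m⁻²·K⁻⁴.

At steady state, absorbed solar power + internal power = radiated power.
Absorbed: α·S·A_cross = 0.43·344·9.842 = 1456 W (cross-section πr²).
Total input = 1456 + 969 = 2425 W.
Radiated: εσ·A_surf·T⁴ with A_surf = 4πr² = 39.37 m².
T⁴ = 2425/(0.51·5.67×10⁻⁸·39.37) = 2.130×10⁹ K⁴.

T ≈ 215 K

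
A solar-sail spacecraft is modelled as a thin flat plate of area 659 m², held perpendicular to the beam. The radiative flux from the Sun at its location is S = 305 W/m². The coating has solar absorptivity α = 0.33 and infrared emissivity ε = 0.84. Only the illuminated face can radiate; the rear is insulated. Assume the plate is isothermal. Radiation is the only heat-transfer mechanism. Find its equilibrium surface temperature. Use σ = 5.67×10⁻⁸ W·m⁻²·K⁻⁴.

T ≈ 214 K

At equilibrium, absorbed power = emitted power.
Absorbing cross-section = A = 659.0 m²; emitting surface = A = 659.0 m² (ratio 1).
αS·A_cross = εσ·A_surf·T⁴  ⇒  T⁴ = αS/(ε·1σ).
T⁴ = 0.330·305/(0.84·1·5.67×10⁻⁸) = 2.113×10⁹ K⁴.
T = (2.113×10⁹)^(1/4).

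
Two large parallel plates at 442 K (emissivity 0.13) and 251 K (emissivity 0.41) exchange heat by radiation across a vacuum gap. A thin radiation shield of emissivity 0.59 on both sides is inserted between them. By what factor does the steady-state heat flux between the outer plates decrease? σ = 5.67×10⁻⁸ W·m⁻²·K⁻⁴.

factor ≈ 1.26

Without shield: q₀ = σΔ(T⁴)/(1/ε₁+1/ε₂−1) with denominator 9.131.
With shield the two gaps are in series; the resistances add: (1/ε₁+1/ε_s−1)+(1/ε_s+1/ε₂−1) = 8.387+3.134 = 11.52.
Heat-flux ratio q₀/q = 11.52/9.131.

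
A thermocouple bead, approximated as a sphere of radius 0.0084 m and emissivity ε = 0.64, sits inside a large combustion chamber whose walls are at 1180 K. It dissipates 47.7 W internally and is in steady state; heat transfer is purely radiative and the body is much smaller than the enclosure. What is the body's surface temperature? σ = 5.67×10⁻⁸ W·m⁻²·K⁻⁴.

T ≈ 1360 K

For a small grey body in a large enclosure, net radiated power = εσA(T⁴ − T_w⁴).
Steady state: P = εσA(T⁴ − T_w⁴) with A = 4πr² = 8.867×10⁻⁴ m².
T⁴ = P/(εσA) + T_w⁴ = 47.7/(0.64·5.67×10⁻⁸·8.867×10⁻⁴) + (1180)⁴
    = 1.482×10¹² + 1.939×10¹² = 3.421×10¹² K⁴.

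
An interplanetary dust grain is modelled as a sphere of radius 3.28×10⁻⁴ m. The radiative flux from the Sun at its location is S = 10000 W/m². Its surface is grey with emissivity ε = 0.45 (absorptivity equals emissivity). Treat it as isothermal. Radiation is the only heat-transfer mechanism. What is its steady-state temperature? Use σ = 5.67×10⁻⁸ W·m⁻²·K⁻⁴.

At equilibrium, absorbed power = emitted power.
Absorbing cross-section = πr² = 3.380×10⁻⁷ m²; emitting surface = 4πr² = 1.352×10⁻⁶ m² (ratio 4).
εS·A_cross = εσ·A_surf·T⁴  ⇒  T⁴ = S/(4σ)   (ε cancels).
T⁴ = 10000/(4·5.67×10⁻⁸) = 4.409×10¹⁰ K⁴.
T = (4.409×10¹⁰)^(1/4).

T ≈ 458 K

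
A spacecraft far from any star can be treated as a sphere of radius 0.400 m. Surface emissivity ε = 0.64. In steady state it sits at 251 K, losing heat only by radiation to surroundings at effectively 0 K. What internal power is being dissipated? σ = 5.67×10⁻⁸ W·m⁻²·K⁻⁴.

Steady state: P = εσA T⁴.
A = 4πr² = 2.011 m²; T⁴ = (251)⁴ = 3.969×10⁹ K⁴.
P = 0.64 × 5.67×10⁻⁸ × 2.011 × 3.969×10⁹.

P ≈ 290 W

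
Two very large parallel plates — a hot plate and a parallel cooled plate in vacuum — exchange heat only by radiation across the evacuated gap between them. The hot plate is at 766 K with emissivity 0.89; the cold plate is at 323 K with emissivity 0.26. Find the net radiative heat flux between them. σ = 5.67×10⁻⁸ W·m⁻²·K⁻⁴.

q ≈ 4760 W/m²

For two infinite grey parallel plates, q = σ(T₁⁴ − T₂⁴)/(1/ε₁ + 1/ε₂ − 1).
T₁⁴ − T₂⁴ = 3.443×10¹¹ − 1.088×10¹⁰ = 3.334×10¹¹ K⁴.
1/ε₁ + 1/ε₂ − 1 = 1.124 + 3.846 − 1 = 3.970.
q = 5.67×10⁻⁸ × 3.334×10¹¹ / 3.970.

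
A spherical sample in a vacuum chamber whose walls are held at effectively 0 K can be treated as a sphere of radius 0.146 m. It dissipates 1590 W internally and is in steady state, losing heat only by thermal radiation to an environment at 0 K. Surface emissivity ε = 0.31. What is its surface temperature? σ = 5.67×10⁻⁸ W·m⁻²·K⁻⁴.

Steady state: internal power = radiated power, P = εσA T⁴.
Radiating area A = 4πr² = 0.2679 m².
T⁴ = P/(εσA) = 1590/(0.31·5.67×10⁻⁸·0.2679) = 3.377×10¹¹ K⁴.
T = (3.377×10¹¹)^(1/4).

T ≈ 762 K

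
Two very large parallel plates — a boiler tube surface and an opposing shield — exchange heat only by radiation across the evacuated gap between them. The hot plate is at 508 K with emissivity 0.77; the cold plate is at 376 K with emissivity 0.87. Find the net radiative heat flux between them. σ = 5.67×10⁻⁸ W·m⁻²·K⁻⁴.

For two infinite grey parallel plates, q = σ(T₁⁴ − T₂⁴)/(1/ε₁ + 1/ε₂ − 1).
T₁⁴ − T₂⁴ = 6.660×10¹⁰ − 1.999×10¹⁰ = 4.661×10¹⁰ K⁴.
1/ε₁ + 1/ε₂ − 1 = 1.299 + 1.149 − 1 = 1.448.
q = 5.67×10⁻⁸ × 4.661×10¹⁰ / 1.448.

q ≈ 1820 W/m²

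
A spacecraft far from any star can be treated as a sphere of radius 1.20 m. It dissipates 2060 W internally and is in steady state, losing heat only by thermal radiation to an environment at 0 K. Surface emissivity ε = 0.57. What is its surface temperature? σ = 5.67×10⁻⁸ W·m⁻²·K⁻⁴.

T ≈ 244 K

Steady state: internal power = radiated power, P = εσA T⁴.
Radiating area A = 4πr² = 18.10 m².
T⁴ = P/(εσA) = 2060/(0.57·5.67×10⁻⁸·18.10) = 3.522×10⁹ K⁴.
T = (3.522×10⁹)^(1/4).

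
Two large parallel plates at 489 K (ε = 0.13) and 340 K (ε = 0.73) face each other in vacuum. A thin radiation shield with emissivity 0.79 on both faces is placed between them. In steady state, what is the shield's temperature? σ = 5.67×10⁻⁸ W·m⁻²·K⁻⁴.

T_s ≈ 380 K

In steady state the net flux on the hot side equals that on the cold side.
σ(T₁⁴−T_s⁴)/D₁ = σ(T_s⁴−T₂⁴)/D₂, with D₁ = 1/ε₁+1/ε_s−1 = 7.958, D₂ = 1/ε_s+1/ε₂−1 = 1.636.
Solve for T_s⁴: T_s⁴ = (D₂·T₁⁴ + D₁·T₂⁴)/(D₁+D₂) = 2.083×10¹⁰ K⁴.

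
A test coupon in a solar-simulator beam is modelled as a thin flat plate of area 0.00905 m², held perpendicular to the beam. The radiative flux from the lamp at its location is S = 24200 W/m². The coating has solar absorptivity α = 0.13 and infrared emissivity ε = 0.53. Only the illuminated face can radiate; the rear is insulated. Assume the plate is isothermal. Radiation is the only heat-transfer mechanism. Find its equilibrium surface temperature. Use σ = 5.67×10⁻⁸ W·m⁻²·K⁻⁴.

T ≈ 569 K

At equilibrium, absorbed power = emitted power.
Absorbing cross-section = A = 0.009050 m²; emitting surface = A = 0.009050 m² (ratio 1).
αS·A_cross = εσ·A_surf·T⁴  ⇒  T⁴ = αS/(ε·1σ).
T⁴ = 0.130·24200/(0.53·1·5.67×10⁻⁸) = 1.047×10¹¹ K⁴.
T = (1.047×10¹¹)^(1/4).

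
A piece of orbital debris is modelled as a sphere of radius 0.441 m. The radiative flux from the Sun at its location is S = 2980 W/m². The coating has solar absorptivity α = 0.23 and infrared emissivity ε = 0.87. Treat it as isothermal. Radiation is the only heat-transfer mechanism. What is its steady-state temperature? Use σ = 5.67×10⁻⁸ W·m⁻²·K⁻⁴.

T ≈ 243 K

At equilibrium, absorbed power = emitted power.
Absorbing cross-section = πr² = 0.6110 m²; emitting surface = 4πr² = 2.444 m² (ratio 4).
αS·A_cross = εσ·A_surf·T⁴  ⇒  T⁴ = αS/(ε·4σ).
T⁴ = 0.230·2980/(0.87·4·5.67×10⁻⁸) = 3.474×10⁹ K⁴.
T = (3.474×10⁹)^(1/4).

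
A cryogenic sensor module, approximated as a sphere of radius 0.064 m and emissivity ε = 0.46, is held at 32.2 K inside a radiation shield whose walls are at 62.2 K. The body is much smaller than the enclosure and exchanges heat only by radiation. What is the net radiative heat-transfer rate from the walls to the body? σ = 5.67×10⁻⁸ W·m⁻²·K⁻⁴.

P_net ≈ 0.0187 W

For a small grey body in a large enclosure: P_net = εσA(T_body⁴ − T_wall⁴).
A = 4πr² = 0.05147 m²; T_body⁴ − T_wall⁴ = 1.075×10⁶ − 1.497×10⁷ = -1.389×10⁷ K⁴.
|P_net| = 0.46·5.67×10⁻⁸·0.05147·1.389×10⁷.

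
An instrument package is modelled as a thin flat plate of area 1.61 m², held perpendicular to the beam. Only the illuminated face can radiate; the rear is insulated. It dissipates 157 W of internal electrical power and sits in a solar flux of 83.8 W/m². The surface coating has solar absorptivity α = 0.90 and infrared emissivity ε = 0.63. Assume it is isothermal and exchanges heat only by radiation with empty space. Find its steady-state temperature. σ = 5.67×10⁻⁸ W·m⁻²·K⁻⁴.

At steady state, absorbed solar power + internal power = radiated power.
Absorbed: α·S·A_cross = 0.90·83.8·1.610 = 121.4 W (cross-section A).
Total input = 121.4 + 157 = 278.4 W.
Radiated: εσ·A_surf·T⁴ with A_surf = A = 1.610 m².
T⁴ = 278.4/(0.63·5.67×10⁻⁸·1.610) = 4.841×10⁹ K⁴.

T ≈ 264 K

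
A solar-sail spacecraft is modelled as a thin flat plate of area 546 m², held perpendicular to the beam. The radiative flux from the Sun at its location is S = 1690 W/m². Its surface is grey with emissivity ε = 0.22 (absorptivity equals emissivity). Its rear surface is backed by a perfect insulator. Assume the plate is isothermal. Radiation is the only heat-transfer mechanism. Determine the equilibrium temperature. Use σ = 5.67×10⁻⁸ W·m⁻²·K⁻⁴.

At equilibrium, absorbed power = emitted power.
Absorbing cross-section = A = 546.0 m²; emitting surface = A = 546.0 m² (ratio 1).
εS·A_cross = εσ·A_surf·T⁴  ⇒  T⁴ = S/(1σ)   (ε cancels).
T⁴ = 1690/(1·5.67×10⁻⁸) = 2.981×10¹⁰ K⁴.
T = (2.981×10¹⁰)^(1/4).

T ≈ 416 K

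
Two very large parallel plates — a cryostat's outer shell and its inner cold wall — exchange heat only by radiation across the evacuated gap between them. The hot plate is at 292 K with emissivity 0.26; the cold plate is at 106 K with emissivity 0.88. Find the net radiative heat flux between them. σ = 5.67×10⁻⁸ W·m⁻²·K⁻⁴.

For two infinite grey parallel plates, q = σ(T₁⁴ − T₂⁴)/(1/ε₁ + 1/ε₂ − 1).
T₁⁴ − T₂⁴ = 7.270×10⁹ − 1.262×10⁸ = 7.144×10⁹ K⁴.
1/ε₁ + 1/ε₂ − 1 = 3.846 + 1.136 − 1 = 3.983.
q = 5.67×10⁻⁸ × 7.144×10⁹ / 3.983.

q ≈ 102 W/m²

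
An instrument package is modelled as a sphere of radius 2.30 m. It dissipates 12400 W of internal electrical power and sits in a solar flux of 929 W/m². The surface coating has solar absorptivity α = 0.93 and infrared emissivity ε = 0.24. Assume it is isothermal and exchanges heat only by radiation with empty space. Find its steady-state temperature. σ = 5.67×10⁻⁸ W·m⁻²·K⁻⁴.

T ≈ 415 K

At steady state, absorbed solar power + internal power = radiated power.
Absorbed: α·S·A_cross = 0.93·929·16.62 = 14360 W (cross-section πr²).
Total input = 14360 + 12400 = 26760 W.
Radiated: εσ·A_surf·T⁴ with A_surf = 4πr² = 66.48 m².
T⁴ = 26760/(0.24·5.67×10⁻⁸·66.48) = 2.958×10¹⁰ K⁴.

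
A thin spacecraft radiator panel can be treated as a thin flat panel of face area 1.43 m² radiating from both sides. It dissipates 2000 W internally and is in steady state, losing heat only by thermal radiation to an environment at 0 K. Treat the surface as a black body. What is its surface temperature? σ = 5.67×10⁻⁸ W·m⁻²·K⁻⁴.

Steady state: internal power = radiated power, P = εσA T⁴.
Radiating area A = 2·1.43 = 2.860 m².
T⁴ = P/(εσA) = 2000/(1.0·5.67×10⁻⁸·2.860) = 1.233×10¹⁰ K⁴.
T = (1.233×10¹⁰)^(1/4).

T ≈ 333 K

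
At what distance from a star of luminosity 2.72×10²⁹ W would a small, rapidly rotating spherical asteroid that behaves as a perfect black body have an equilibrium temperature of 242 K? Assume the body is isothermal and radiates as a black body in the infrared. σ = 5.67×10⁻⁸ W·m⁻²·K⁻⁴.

d ≈ 5.28×10¹² m

For an isothermal black-emitting sphere, (1−a)S·πr² = σ·4πr²·T⁴ ⇒ S = 4σT⁴/(1−a).
S = 4·5.67×10⁻⁸·(242)⁴/1.00 = 777.9 W/m².
Flux falls as S = L/(4πd²), so d = √(L/(4πS)) = √(2.72×10²⁹/(4π·777.9)).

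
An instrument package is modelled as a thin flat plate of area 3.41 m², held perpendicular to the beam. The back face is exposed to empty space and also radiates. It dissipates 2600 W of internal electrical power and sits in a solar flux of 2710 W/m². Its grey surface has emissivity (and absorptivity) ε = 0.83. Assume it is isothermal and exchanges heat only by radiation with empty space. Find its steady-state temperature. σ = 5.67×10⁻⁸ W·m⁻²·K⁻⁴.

T ≈ 423 K

At steady state, absorbed solar power + internal power = radiated power.
Absorbed: α·S·A_cross = 0.83·2710·3.410 = 7670 W (cross-section A).
Total input = 7670 + 2600 = 10270 W.
Radiated: εσ·A_surf·T⁴ with A_surf = 2A = 6.820 m².
T⁴ = 10270/(0.83·5.67×10⁻⁸·6.820) = 3.200×10¹⁰ K⁴.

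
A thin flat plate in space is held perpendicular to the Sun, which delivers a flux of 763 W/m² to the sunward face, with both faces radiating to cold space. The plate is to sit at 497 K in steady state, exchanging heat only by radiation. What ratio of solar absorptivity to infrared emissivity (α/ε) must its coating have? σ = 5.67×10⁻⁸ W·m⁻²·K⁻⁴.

α/ε ≈ 9.07

Balance: αS·A = εσ·2A·T⁴ ⇒ α/ε = 2σT⁴/S.
α/ε = 2·5.67×10⁻⁸·(497)⁴/763 = 2·5.67×10⁻⁸·6.101×10¹⁰/763.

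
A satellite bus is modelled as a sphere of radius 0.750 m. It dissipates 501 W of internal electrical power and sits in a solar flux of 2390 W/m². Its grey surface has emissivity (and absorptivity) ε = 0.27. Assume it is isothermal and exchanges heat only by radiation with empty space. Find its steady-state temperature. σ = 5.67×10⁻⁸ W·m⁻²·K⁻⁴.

T ≈ 351 K

At steady state, absorbed solar power + internal power = radiated power.
Absorbed: α·S·A_cross = 0.27·2390·1.767 = 1140 W (cross-section πr²).
Total input = 1140 + 501 = 1641 W.
Radiated: εσ·A_surf·T⁴ with A_surf = 4πr² = 7.069 m².
T⁴ = 1641/(0.27·5.67×10⁻⁸·7.069) = 1.517×10¹⁰ K⁴.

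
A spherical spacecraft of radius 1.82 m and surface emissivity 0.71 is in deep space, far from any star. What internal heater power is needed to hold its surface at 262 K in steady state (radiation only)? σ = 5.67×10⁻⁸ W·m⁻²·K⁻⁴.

P ≈ 7900 W

P = εσ·4πr²·T⁴.
4πr² = 41.62 m²; T⁴ = 4.712×10⁹ K⁴.
P = 0.71·5.67×10⁻⁸·41.62·4.712×10⁹.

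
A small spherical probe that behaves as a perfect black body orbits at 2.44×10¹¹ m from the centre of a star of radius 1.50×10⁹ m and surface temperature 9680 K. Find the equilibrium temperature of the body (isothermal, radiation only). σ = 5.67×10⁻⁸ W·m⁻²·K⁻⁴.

The star's surface emits σT_*⁴; at distance d the flux is S = σT_*⁴(R_*/d)².
S = 5.67×10⁻⁸·(9680)⁴·(1.50×10⁹/2.44×10¹¹)² = 18810 W/m².
For an isothermal sphere T⁴ = (1−a)S/(4σ) = 8.296×10¹⁰ K⁴.

T ≈ 537 K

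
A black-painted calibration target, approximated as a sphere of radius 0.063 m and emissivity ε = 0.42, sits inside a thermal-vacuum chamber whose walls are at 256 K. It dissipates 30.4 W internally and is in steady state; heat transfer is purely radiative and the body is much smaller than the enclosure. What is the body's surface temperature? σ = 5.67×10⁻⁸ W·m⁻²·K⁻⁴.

T ≈ 416 K

For a small grey body in a large enclosure, net radiated power = εσA(T⁴ − T_w⁴).
Steady state: P = εσA(T⁴ − T_w⁴) with A = 4πr² = 0.04988 m².
T⁴ = P/(εσA) + T_w⁴ = 30.4/(0.42·5.67×10⁻⁸·0.04988) + (256)⁴
    = 2.559×10¹⁰ + 4.295×10⁹ = 2.989×10¹⁰ K⁴.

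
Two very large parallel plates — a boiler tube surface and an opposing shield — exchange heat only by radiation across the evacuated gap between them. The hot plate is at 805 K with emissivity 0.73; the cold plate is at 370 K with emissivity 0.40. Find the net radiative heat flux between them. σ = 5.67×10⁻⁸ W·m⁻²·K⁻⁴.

q ≈ 7930 W/m²

For two infinite grey parallel plates, q = σ(T₁⁴ − T₂⁴)/(1/ε₁ + 1/ε₂ − 1).
T₁⁴ − T₂⁴ = 4.199×10¹¹ − 1.874×10¹⁰ = 4.012×10¹¹ K⁴.
1/ε₁ + 1/ε₂ − 1 = 1.370 + 2.500 − 1 = 2.870.
q = 5.67×10⁻⁸ × 4.012×10¹¹ / 2.870.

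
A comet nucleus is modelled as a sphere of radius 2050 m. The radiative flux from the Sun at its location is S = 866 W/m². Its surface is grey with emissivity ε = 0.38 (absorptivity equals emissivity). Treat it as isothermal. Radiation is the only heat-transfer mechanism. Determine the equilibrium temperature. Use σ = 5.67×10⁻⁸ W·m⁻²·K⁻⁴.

At equilibrium, absorbed power = emitted power.
Absorbing cross-section = πr² = 1.320×10⁷ m²; emitting surface = 4πr² = 5.281×10⁷ m² (ratio 4).
εS·A_cross = εσ·A_surf·T⁴  ⇒  T⁴ = S/(4σ)   (ε cancels).
T⁴ = 866/(4·5.67×10⁻⁸) = 3.818×10⁹ K⁴.
T = (3.818×10⁹)^(1/4).

T ≈ 249 K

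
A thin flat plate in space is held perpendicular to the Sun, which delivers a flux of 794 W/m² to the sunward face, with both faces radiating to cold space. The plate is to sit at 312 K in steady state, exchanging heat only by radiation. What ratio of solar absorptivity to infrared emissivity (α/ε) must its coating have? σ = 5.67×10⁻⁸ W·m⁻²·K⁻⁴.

α/ε ≈ 1.35

Balance: αS·A = εσ·2A·T⁴ ⇒ α/ε = 2σT⁴/S.
α/ε = 2·5.67×10⁻⁸·(312)⁴/794 = 2·5.67×10⁻⁸·9.476×10⁹/794.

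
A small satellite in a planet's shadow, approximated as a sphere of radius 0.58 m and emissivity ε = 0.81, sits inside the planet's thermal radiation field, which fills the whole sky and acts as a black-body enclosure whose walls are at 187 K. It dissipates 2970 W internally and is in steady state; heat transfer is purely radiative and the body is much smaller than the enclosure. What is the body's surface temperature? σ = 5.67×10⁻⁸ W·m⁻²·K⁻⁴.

T ≈ 359 K

For a small grey body in a large enclosure, net radiated power = εσA(T⁴ − T_w⁴).
Steady state: P = εσA(T⁴ − T_w⁴) with A = 4πr² = 4.227 m².
T⁴ = P/(εσA) + T_w⁴ = 2970/(0.81·5.67×10⁻⁸·4.227) + (187)⁴
    = 1.530×10¹⁰ + 1.223×10⁹ = 1.652×10¹⁰ K⁴.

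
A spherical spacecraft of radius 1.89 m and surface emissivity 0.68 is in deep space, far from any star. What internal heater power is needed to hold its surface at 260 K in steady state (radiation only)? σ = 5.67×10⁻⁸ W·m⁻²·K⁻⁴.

P ≈ 7910 W

P = εσ·4πr²·T⁴.
4πr² = 44.89 m²; T⁴ = 4.570×10⁹ K⁴.
P = 0.68·5.67×10⁻⁸·44.89·4.570×10⁹.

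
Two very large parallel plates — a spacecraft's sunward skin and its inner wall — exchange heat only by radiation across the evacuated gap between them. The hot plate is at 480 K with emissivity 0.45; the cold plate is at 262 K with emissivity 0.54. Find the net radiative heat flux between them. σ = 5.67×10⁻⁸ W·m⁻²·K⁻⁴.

For two infinite grey parallel plates, q = σ(T₁⁴ − T₂⁴)/(1/ε₁ + 1/ε₂ − 1).
T₁⁴ − T₂⁴ = 5.308×10¹⁰ − 4.712×10⁹ = 4.837×10¹⁰ K⁴.
1/ε₁ + 1/ε₂ − 1 = 2.222 + 1.852 − 1 = 3.074.
q = 5.67×10⁻⁸ × 4.837×10¹⁰ / 3.074.

q ≈ 892 W/m²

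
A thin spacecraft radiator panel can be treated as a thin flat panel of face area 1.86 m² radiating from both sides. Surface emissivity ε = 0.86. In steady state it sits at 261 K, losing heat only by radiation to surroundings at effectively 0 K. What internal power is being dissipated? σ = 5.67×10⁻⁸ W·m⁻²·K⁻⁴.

Steady state: P = εσA T⁴.
A = 2·1.86 = 3.720 m²; T⁴ = (261)⁴ = 4.640×10⁹ K⁴.
P = 0.86 × 5.67×10⁻⁸ × 3.720 × 4.640×10⁹.

P ≈ 842 W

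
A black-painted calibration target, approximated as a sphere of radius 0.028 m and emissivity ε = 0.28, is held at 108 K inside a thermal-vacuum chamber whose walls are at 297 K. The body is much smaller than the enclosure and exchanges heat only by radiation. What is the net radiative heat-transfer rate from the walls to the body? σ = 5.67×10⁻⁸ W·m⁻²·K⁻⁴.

P_net ≈ 1.20 W

For a small grey body in a large enclosure: P_net = εσA(T_body⁴ − T_wall⁴).
A = 4πr² = 0.009852 m²; T_body⁴ − T_wall⁴ = 1.360×10⁸ − 7.781×10⁹ = -7.645×10⁹ K⁴.
|P_net| = 0.28·5.67×10⁻⁸·0.009852·7.645×10⁹.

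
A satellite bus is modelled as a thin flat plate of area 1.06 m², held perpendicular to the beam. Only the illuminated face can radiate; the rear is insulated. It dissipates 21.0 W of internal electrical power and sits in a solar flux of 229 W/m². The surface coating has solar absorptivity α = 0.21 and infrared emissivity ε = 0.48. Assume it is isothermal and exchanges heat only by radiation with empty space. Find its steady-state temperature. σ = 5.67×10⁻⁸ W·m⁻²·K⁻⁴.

At steady state, absorbed solar power + internal power = radiated power.
Absorbed: α·S·A_cross = 0.21·229·1.060 = 50.98 W (cross-section A).
Total input = 50.98 + 21.0 = 71.98 W.
Radiated: εσ·A_surf·T⁴ with A_surf = A = 1.060 m².
T⁴ = 71.98/(0.48·5.67×10⁻⁸·1.060) = 2.495×10⁹ K⁴.

T ≈ 223 K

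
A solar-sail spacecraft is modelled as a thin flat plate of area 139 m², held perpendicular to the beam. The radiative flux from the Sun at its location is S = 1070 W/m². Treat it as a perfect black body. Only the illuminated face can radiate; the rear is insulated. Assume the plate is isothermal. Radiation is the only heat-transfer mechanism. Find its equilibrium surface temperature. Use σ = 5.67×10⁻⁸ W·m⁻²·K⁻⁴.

At equilibrium, absorbed power = emitted power.
Absorbing cross-section = A = 139.0 m²; emitting surface = A = 139.0 m² (ratio 1).
S·A_cross = εσ·A_surf·T⁴  ⇒  T⁴ = S/(1σ).
T⁴ = 1.00·1070/(1·5.67×10⁻⁸) = 1.887×10¹⁰ K⁴.
T = (1.887×10¹⁰)^(1/4).

T ≈ 371 K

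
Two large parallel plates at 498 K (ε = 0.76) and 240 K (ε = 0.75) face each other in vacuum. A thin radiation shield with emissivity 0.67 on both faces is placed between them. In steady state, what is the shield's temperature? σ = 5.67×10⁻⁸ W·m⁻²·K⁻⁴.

T_s ≈ 425 K

In steady state the net flux on the hot side equals that on the cold side.
σ(T₁⁴−T_s⁴)/D₁ = σ(T_s⁴−T₂⁴)/D₂, with D₁ = 1/ε₁+1/ε_s−1 = 1.808, D₂ = 1/ε_s+1/ε₂−1 = 1.826.
Solve for T_s⁴: T_s⁴ = (D₂·T₁⁴ + D₁·T₂⁴)/(D₁+D₂) = 3.255×10¹⁰ K⁴.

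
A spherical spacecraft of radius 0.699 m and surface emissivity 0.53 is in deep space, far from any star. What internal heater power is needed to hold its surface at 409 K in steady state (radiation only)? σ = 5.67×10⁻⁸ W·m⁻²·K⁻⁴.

P ≈ 5160 W

P = εσ·4πr²·T⁴.
4πr² = 6.140 m²; T⁴ = 2.798×10¹⁰ K⁴.
P = 0.53·5.67×10⁻⁸·6.140·2.798×10¹⁰.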